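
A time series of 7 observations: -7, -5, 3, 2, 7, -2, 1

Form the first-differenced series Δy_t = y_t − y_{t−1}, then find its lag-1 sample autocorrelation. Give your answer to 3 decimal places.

First differences Δy: 2, 8, -1, 5, -9, 3
Mean of differences = 1.3333
Numerator Σ(Δy_t−Δȳ)(Δy_{t+1}−Δȳ) = -74.7778
Denominator Σ(Δy_t−Δȳ)² = 173.3333
r_1(Δy) = -74.7778 / 173.3333 = -0.431

-0.431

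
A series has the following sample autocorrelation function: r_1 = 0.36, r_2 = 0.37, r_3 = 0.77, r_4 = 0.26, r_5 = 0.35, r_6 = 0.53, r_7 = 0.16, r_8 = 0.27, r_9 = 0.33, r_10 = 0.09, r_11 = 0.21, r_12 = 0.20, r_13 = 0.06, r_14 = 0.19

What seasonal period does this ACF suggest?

3

The largest autocorrelation is r_3 = 0.77, with a weaker echo at lag 6 (0.53); the remaining lags stay at or below 0.37.
The dominant spike at lag 3 indicates a seasonal period of 3.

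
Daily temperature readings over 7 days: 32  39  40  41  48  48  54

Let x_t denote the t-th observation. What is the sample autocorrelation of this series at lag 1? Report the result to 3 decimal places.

0.411

Mean x̄ = (32 + 39 + 40 + 41 + 48 + 48 + 54)/7 = 43.1429
Deviations from mean: -11.1429, -4.1429, -3.1429, -2.1429, 4.8571, 4.8571, 10.8571
Numerator Σ_{t=1}^{6}(x_t−x̄)(x_{t+1}−x̄) = 131.8367
Denominator Σ(x_t−x̄)² = 320.8571
r_1 = 131.8367 / 320.8571 = 0.411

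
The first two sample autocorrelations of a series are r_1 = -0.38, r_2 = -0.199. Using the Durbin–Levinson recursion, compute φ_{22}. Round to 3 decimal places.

φ_{22} = (r_2 − r_1²) / (1 − r_1²)
r_1² = (-0.38)² = 0.1444
Numerator = -0.199 − 0.1444 = -0.3434; denominator = 1 − 0.1444 = 0.8556
φ_{22} = -0.3434 / 0.8556 = -0.401

-0.401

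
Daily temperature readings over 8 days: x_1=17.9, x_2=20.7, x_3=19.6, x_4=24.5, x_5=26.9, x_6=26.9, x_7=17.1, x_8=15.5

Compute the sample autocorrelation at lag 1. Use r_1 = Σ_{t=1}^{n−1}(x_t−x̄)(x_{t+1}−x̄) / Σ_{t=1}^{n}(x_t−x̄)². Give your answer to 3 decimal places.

Mean x̄ = (17.9 + 20.7 + 19.6 + 24.5 + 26.9 + 26.9 + 17.1 + 15.5)/8 = 21.1375
Numerator Σ_{t=1}^{7}(x_t−x̄)(x_{t+1}−x̄) = 48.9973
Denominator Σ(x_t−x̄)² = 138.8388
r_1 = 48.9973 / 138.8388 = 0.353

0.353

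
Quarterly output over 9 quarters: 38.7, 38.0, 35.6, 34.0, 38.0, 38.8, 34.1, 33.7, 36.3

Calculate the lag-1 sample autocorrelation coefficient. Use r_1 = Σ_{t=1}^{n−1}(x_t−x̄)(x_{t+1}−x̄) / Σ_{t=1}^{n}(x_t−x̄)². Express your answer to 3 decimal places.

Mean x̄ = (38.7 + 38.0 + 35.6 + 34.0 + 38.0 + 38.8 + 34.1 + 33.7 + 36.3)/9 = 36.3556
Numerator Σ_{t=1}^{8}(x_t−x̄)(x_{t+1}−x̄) = 5.1625
Denominator Σ(x_t−x̄)² = 35.1422
r_1 = 5.1625 / 35.1422 = 0.147

0.147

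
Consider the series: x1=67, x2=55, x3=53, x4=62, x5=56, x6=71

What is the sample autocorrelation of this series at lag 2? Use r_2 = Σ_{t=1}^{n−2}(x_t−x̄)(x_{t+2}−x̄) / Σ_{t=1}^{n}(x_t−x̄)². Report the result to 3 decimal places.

-0.025

Mean x̄ = (67 + 55 + 53 + 62 + 56 + 71)/6 = 60.6667
Deviations from mean: 6.3333, -5.6667, -7.6667, 1.3333, -4.6667, 10.3333
Numerator Σ_{t=1}^{4}(x_t−x̄)(x_{t+2}−x̄) = -6.5556
Denominator Σ(x_t−x̄)² = 261.3333
r_2 = -6.5556 / 261.3333 = -0.025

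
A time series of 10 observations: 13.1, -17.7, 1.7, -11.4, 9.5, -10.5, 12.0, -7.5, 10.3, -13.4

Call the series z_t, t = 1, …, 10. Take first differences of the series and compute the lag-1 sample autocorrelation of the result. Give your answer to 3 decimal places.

-0.778

First differences Δz: -30.8, 19.4, -13.1, 20.9, -20.0, 22.5, -19.5, 17.8, -23.7
Mean of differences = -2.9444
Numerator Σ(Δz_t−Δz̄)(Δz_{t+1}−Δz̄) = -3127.3853
Denominator Σ(Δz_t−Δz̄)² = 4020.4222
r_1(Δz) = -3127.3853 / 4020.4222 = -0.778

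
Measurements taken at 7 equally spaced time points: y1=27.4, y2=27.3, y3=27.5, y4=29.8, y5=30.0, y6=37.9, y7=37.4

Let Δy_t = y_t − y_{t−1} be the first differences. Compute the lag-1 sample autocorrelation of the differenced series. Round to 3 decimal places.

-0.427

First differences Δy: -0.1, 0.2, 2.3, 0.2, 7.9, -0.5
Mean of differences = 1.6667
Numerator Σ(Δy_t−Δȳ)(Δy_{t+1}−Δȳ) = -21.9144
Denominator Σ(Δy_t−Δȳ)² = 51.3733
r_1(Δy) = -21.9144 / 51.3733 = -0.427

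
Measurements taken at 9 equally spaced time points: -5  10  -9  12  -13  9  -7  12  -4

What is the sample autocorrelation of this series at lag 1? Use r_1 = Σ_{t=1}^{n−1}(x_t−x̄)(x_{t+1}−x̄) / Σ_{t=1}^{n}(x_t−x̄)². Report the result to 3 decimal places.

-0.898

Mean x̄ = (-5 + 10 − 9 + 12 − 13 + 9 − 7 + 12 − 4)/9 = 0.5556
Numerator Σ_{t=1}^{8}(x_t−x̄)(x_{t+1}−x̄) = -724.0864
Denominator Σ(x_t−x̄)² = 806.2222
r_1 = -724.0864 / 806.2222 = -0.898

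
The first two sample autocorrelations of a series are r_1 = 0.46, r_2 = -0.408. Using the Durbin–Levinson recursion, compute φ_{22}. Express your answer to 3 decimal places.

φ_{22} = (r_2 − r_1²) / (1 − r_1²)
r_1² = (0.46)² = 0.2116
Numerator = -0.408 − 0.2116 = -0.6196; denominator = 1 − 0.2116 = 0.7884
φ_{22} = -0.6196 / 0.7884 = -0.786

-0.786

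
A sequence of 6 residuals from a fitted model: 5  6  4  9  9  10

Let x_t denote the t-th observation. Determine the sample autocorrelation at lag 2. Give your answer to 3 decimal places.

0.133

Mean x̄ = (5 + 6 + 4 + 9 + 9 + 10)/6 = 7.1667
Numerator Σ_{t=1}^{4}(x_t−x̄)(x_{t+2}−x̄) = 4.1111
Denominator Σ(x_t−x̄)² = 30.8333
r_2 = 4.1111 / 30.8333 = 0.133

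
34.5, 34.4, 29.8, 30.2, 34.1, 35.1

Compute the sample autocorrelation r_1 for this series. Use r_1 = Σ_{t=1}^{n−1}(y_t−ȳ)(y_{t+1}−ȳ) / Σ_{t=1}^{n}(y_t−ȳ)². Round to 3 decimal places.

Mean ȳ = (34.5 + 34.4 + 29.8 + 30.2 + 34.1 + 35.1)/6 = 33.0167
Deviations from mean: 1.4833, 1.3833, -3.2167, -2.8167, 1.0833, 2.0833
Numerator Σ_{t=1}^{5}(y_t−ȳ)(y_{t+1}−ȳ) = 5.8681
Denominator Σ(y_t−ȳ)² = 27.9083
r_1 = 5.8681 / 27.9083 = 0.210

0.210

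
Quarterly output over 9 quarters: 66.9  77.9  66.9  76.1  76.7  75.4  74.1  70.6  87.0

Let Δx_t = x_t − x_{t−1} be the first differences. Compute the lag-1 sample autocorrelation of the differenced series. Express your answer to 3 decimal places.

First differences Δx: 11.0, -11.0, 9.2, 0.6, -1.3, -1.3, -3.5, 16.4
Mean of differences = 2.5125
Numerator Σ(Δx_t−Δx̄)(Δx_{t+1}−Δx̄) = -256.5914
Denominator Σ(Δx_t−Δx̄)² = 561.0888
r_1(Δx) = -256.5914 / 561.0888 = -0.457

-0.457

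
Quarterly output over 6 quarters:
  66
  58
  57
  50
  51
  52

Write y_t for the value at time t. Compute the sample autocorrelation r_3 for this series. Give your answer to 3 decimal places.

-0.410

Mean ȳ = (66 + 58 + 57 + 50 + 51 + 52)/6 = 55.6667
Σ(y_t−ȳ)(y_{t+3}−ȳ) = (-58.5556) + (-10.8889) + (-4.8889) = -74.3333
Denominator Σ(y_t−ȳ)² = 181.3333
r_3 = -74.3333 / 181.3333 = -0.410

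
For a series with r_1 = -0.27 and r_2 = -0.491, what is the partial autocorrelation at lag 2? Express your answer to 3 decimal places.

-0.608

φ_{22} = (r_2 − r_1²) / (1 − r_1²)
r_1² = (-0.27)² = 0.0729
Numerator = -0.491 − 0.0729 = -0.5639; denominator = 1 − 0.0729 = 0.9271
φ_{22} = -0.5639 / 0.9271 = -0.608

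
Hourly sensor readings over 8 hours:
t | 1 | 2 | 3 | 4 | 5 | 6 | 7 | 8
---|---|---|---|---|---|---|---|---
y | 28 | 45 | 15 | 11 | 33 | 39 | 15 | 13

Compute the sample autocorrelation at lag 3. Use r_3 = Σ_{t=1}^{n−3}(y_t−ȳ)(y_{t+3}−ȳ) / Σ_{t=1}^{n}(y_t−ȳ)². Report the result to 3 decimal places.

0.018

Mean ȳ = (28 + 45 + 15 + 11 + 33 + 39 + 15 + 13)/8 = 24.8750
Numerator Σ_{t=1}^{5}(y_t−ȳ)(y_{t+3}−ȳ) = 21.2031
Denominator Σ(y_t−ȳ)² = 1208.8750
r_3 = 21.2031 / 1208.8750 = 0.018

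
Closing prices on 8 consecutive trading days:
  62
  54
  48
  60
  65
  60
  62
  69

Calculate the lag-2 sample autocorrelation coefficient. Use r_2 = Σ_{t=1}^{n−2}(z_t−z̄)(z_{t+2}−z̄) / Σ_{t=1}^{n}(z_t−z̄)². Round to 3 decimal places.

Mean z̄ = (62 + 54 + 48 + 60 + 65 + 60 + 62 + 69)/8 = 60.0000
Deviations from mean: 2.0000, -6.0000, -12.0000, 0.0000, 5.0000, 0.0000, 2.0000, 9.0000
Σ(z_t−z̄)(z_{t+2}−z̄) = (-24.0000) + (0.0000) + (-60.0000) + (0.0000) + (10.0000) + (0.0000) = -74.0000
Denominator Σ(z_t−z̄)² = 294.0000
r_2 = -74.0000 / 294.0000 = -0.252

-0.252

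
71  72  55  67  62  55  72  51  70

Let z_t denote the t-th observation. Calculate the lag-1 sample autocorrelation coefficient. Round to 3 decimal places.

Mean z̄ = (71 + 72 + 55 + 67 + 62 + 55 + 72 + 51 + 70)/9 = 63.8889
Numerator Σ_{t=1}^{8}(z_t−z̄)(z_{t+1}−z̄) = -286.5679
Denominator Σ(z_t−z̄)² = 556.8889
r_1 = -286.5679 / 556.8889 = -0.515

-0.515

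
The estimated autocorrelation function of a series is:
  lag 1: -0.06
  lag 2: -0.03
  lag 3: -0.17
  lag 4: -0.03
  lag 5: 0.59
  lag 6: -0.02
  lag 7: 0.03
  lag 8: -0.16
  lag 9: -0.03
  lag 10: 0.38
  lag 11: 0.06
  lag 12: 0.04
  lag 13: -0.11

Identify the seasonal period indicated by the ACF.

The largest autocorrelation is r_5 = 0.59, with a weaker echo at lag 10 (0.38); the remaining lags stay at or below 0.06.
The dominant spike at lag 5 indicates a seasonal period of 5.

5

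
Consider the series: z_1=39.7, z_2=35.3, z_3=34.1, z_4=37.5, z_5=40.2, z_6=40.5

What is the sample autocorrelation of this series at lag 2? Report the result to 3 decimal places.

Mean z̄ = (39.7 + 35.3 + 34.1 + 37.5 + 40.2 + 40.5)/6 = 37.8833
Deviations from mean: 1.8167, -2.5833, -3.7833, -0.3833, 2.3167, 2.6167
Σ(z_t−z̄)(z_{t+2}−z̄) = (-6.8731) + (0.9903) + (-8.7647) + (-1.0031) = -15.6506
Denominator Σ(z_t−z̄)² = 36.6483
r_2 = -15.6506 / 36.6483 = -0.427

-0.427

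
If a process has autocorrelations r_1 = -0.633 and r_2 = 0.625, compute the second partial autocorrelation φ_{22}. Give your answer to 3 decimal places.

0.374

φ_{22} = (r_2 − r_1²) / (1 − r_1²)
r_1² = (-0.633)² = 0.400689
Numerator = 0.625 − 0.4007 = 0.2243; denominator = 1 − 0.4007 = 0.5993
φ_{22} = 0.2243 / 0.5993 = 0.374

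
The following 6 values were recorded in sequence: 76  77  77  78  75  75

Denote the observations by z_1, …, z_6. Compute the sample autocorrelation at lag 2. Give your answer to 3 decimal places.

-0.303

Mean z̄ = (76 + 77 + 77 + 78 + 75 + 75)/6 = 76.3333
Σ(z_t−z̄)(z_{t+2}−z̄) = (-0.2222) + (1.1111) + (-0.8889) + (-2.2222) = -2.2222
Denominator Σ(z_t−z̄)² = 7.3333
r_2 = -2.2222 / 7.3333 = -0.303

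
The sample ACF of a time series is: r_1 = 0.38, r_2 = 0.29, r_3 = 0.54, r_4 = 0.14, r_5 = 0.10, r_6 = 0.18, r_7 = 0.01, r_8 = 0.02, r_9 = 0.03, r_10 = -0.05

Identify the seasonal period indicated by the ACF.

The largest autocorrelation is r_3 = 0.54; the remaining lags stay at or below 0.38. The elevated value at lag 1 (0.38), dropping to 0.29 at lag 2, reflects decaying short-term dependence rather than seasonality.
The dominant spike at lag 3 indicates a seasonal period of 3.

3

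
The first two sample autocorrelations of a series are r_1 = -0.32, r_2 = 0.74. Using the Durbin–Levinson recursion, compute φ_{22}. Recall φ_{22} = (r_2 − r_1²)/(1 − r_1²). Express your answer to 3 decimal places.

0.710

φ_{22} = (r_2 − r_1²) / (1 − r_1²)
r_1² = (-0.32)² = 0.1024
Numerator = 0.74 − 0.1024 = 0.6376; denominator = 1 − 0.1024 = 0.8976
φ_{22} = 0.6376 / 0.8976 = 0.710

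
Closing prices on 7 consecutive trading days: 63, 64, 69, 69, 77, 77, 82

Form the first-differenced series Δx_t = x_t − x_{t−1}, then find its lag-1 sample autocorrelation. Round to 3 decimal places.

First differences Δx: 1, 5, 0, 8, 0, 5
Mean of differences = 3.1667
Numerator Σ(Δx_t−Δx̄)(Δx_{t+1}−Δx̄) = -46.1944
Denominator Σ(Δx_t−Δx̄)² = 54.8333
r_1(Δx) = -46.1944 / 54.8333 = -0.842

-0.842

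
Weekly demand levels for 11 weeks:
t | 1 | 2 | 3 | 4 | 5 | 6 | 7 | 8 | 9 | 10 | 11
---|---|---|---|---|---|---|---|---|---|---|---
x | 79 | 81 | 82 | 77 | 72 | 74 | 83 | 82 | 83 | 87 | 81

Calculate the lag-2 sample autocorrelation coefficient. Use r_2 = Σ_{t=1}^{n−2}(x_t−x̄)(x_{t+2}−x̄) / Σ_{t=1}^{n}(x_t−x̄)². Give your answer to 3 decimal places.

Mean x̄ = (79 + 81 + 82 + 77 + 72 + 74 + 83 + 82 + 83 + 87 + 81)/11 = 80.0909
Numerator Σ_{t=1}^{9}(x_t−x̄)(x_{t+2}−x̄) = -12.3802
Denominator Σ(x_t−x̄)² = 186.9091
r_2 = -12.3802 / 186.9091 = -0.066

-0.066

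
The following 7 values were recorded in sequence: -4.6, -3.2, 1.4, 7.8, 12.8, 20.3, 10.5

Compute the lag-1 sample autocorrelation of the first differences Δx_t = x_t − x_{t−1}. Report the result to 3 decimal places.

First differences Δx: 1.4, 4.6, 6.4, 5.0, 7.5, -9.8
Mean of differences = 2.5167
Numerator Σ(Δx_t−Δx̄)(Δx_{t+1}−Δx̄) = -33.5953
Denominator Σ(Δx_t−Δx̄)² = 203.3683
r_1(Δx) = -33.5953 / 203.3683 = -0.165

-0.165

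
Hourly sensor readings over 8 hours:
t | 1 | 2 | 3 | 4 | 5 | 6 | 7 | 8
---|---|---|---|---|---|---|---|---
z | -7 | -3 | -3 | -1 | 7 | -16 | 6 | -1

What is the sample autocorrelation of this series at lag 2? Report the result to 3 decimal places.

0.102

Mean z̄ = (-7 − 3 − 3 − 1 + 7 − 16 + 6 − 1)/8 = -2.2500
Deviations from mean: -4.7500, -0.7500, -0.7500, 1.2500, 9.2500, -13.7500, 8.2500, 1.2500
Σ(z_t−z̄)(z_{t+2}−z̄) = (3.5625) + (-0.9375) + (-6.9375) + (-17.1875) + (76.3125) + (-17.1875) = 37.6250
Denominator Σ(z_t−z̄)² = 369.5000
r_2 = 37.6250 / 369.5000 = 0.102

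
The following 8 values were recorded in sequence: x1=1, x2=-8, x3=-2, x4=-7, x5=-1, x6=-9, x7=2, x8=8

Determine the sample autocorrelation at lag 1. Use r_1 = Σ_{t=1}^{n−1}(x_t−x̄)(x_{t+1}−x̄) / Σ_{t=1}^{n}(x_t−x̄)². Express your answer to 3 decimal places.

-0.076

Mean x̄ = (1 − 8 − 2 − 7 − 1 − 9 + 2 + 8)/8 = -2.0000
Deviations from mean: 3.0000, -6.0000, 0.0000, -5.0000, 1.0000, -7.0000, 4.0000, 10.0000
Numerator Σ_{t=1}^{7}(x_t−x̄)(x_{t+1}−x̄) = -18.0000
Denominator Σ(x_t−x̄)² = 236.0000
r_1 = -18.0000 / 236.0000 = -0.076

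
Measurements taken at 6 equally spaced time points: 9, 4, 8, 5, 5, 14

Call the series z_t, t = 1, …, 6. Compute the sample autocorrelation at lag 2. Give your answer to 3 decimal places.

-0.115

Mean z̄ = (9 + 4 + 8 + 5 + 5 + 14)/6 = 7.5000
Deviations from mean: 1.5000, -3.5000, 0.5000, -2.5000, -2.5000, 6.5000
Σ(z_t−z̄)(z_{t+2}−z̄) = (0.7500) + (8.7500) + (-1.2500) + (-16.2500) = -8.0000
Denominator Σ(z_t−z̄)² = 69.5000
r_2 = -8.0000 / 69.5000 = -0.115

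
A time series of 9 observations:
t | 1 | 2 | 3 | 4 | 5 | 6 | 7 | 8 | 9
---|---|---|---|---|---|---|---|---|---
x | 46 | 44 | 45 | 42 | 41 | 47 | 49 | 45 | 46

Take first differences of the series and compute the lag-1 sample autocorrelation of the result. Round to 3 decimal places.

First differences Δx: -2, 1, -3, -1, 6, 2, -4, 1
Mean of differences = 0.0000
Numerator Σ(Δx_t−Δx̄)(Δx_{t+1}−Δx̄) = -8.0000
Denominator Σ(Δx_t−Δx̄)² = 72.0000
r_1(Δx) = -8.0000 / 72.0000 = -0.111

-0.111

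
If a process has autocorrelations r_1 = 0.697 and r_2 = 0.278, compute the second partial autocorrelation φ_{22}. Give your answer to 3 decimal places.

φ_{22} = (r_2 − r_1²) / (1 − r_1²)
r_1² = (0.697)² = 0.485809
Numerator = 0.278 − 0.4858 = -0.2078; denominator = 1 − 0.4858 = 0.5142
φ_{22} = -0.2078 / 0.5142 = -0.404

-0.404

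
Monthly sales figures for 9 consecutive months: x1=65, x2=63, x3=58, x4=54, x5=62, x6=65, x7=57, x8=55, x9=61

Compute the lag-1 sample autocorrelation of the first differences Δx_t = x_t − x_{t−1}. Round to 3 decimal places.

First differences Δx: -2, -5, -4, 8, 3, -8, -2, 6
Mean of differences = -0.5000
Numerator Σ(Δx_t−Δx̄)(Δx_{t+1}−Δx̄) = -2.2500
Denominator Σ(Δx_t−Δx̄)² = 220.0000
r_1(Δx) = -2.2500 / 220.0000 = -0.010

-0.010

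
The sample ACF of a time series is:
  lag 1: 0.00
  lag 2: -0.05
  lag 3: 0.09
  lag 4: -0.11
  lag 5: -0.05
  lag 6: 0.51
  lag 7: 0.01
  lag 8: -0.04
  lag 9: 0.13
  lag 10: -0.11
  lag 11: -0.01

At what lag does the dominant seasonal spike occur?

The largest autocorrelation is r_6 = 0.51; the remaining lags stay at or below 0.13.
The dominant spike at lag 6 indicates a seasonal period of 6.

6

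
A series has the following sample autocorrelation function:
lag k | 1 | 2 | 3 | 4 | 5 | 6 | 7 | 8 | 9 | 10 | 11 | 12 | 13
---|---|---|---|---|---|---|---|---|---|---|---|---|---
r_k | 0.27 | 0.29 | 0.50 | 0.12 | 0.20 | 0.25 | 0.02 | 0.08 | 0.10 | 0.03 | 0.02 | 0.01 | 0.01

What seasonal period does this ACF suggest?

3

The largest autocorrelation is r_3 = 0.50; the remaining lags stay at or below 0.29.
The dominant spike at lag 3 indicates a seasonal period of 3.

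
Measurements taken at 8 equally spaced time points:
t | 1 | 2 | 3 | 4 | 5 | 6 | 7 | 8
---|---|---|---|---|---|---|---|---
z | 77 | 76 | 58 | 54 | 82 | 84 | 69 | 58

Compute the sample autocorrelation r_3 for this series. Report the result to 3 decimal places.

Mean z̄ = (77 + 76 + 58 + 54 + 82 + 84 + 69 + 58)/8 = 69.7500
Σ(z_t−z̄)(z_{t+3}−z̄) = (-114.1875) + (76.5625) + (-167.4375) + (11.8125) + (-143.9375) = -337.1875
Denominator Σ(z_t−z̄)² = 969.5000
r_3 = -337.1875 / 969.5000 = -0.348

-0.348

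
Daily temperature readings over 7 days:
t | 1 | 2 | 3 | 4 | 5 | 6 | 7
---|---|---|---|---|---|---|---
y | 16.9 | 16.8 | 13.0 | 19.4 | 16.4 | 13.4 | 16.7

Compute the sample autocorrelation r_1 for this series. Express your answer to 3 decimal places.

Mean ȳ = (16.9 + 16.8 + 13.0 + 19.4 + 16.4 + 13.4 + 16.7)/7 = 16.0857
Deviations from mean: 0.8143, 0.7143, -3.0857, 3.3143, 0.3143, -2.6857, 0.6143
Σ(y_t−ȳ)(y_{t+1}−ȳ) = (0.5816) + (-2.2041) + (-10.2269) + (1.0416) + (-0.8441) + (-1.6498) = -13.3016
Denominator Σ(y_t−ȳ)² = 29.3686
r_1 = -13.3016 / 29.3686 = -0.453

-0.453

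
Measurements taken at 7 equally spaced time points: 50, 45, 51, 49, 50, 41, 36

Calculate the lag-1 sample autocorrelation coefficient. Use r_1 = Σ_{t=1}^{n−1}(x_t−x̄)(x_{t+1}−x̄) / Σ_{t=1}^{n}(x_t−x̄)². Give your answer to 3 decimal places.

Mean x̄ = (50 + 45 + 51 + 49 + 50 + 41 + 36)/7 = 46.0000
Deviations from mean: 4.0000, -1.0000, 5.0000, 3.0000, 4.0000, -5.0000, -10.0000
Numerator Σ_{t=1}^{6}(x_t−x̄)(x_{t+1}−x̄) = 48.0000
Denominator Σ(x_t−x̄)² = 192.0000
r_1 = 48.0000 / 192.0000 = 0.250

0.250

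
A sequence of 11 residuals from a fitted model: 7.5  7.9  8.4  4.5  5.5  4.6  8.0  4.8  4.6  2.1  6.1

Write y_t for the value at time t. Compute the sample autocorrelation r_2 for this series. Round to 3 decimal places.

0.097

Mean ȳ = (7.5 + 7.9 + 8.4 + 4.5 + 5.5 + 4.6 + 8.0 + 4.8 + 4.6 + 2.1 + 6.1)/11 = 5.8182
Numerator Σ_{t=1}^{9}(y_t−ȳ)(y_{t+2}−ȳ) = 3.7130
Denominator Σ(y_t−ȳ)² = 38.3364
r_2 = 3.7130 / 38.3364 = 0.097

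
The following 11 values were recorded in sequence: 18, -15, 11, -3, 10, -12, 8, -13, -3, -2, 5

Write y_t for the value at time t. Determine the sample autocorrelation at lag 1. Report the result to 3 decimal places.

Mean ȳ = (18 − 15 + 11 − 3 + 10 − 12 + 8 − 13 − 3 − 2 + 5)/11 = 0.3636
Numerator Σ_{t=1}^{10}(y_t−ȳ)(y_{t+1}−ȳ) = -776.2231
Denominator Σ(y_t−ȳ)² = 1192.5455
r_1 = -776.2231 / 1192.5455 = -0.651

-0.651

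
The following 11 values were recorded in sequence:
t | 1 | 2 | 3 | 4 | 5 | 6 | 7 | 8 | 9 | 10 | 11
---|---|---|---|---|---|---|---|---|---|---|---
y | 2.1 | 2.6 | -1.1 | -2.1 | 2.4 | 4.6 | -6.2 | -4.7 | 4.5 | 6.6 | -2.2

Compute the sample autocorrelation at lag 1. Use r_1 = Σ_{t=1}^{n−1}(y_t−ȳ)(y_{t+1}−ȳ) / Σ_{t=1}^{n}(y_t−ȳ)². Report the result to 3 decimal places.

0.008

Mean ȳ = (2.1 + 2.6 − 1.1 − 2.1 + 2.4 + 4.6 − 6.2 − 4.7 + 4.5 + 6.6 − 2.2)/11 = 0.5909
Numerator Σ_{t=1}^{10}(y_t−ȳ)(y_{t+1}−ȳ) = 1.3108
Denominator Σ(y_t−ȳ)² = 169.0491
r_1 = 1.3108 / 169.0491 = 0.008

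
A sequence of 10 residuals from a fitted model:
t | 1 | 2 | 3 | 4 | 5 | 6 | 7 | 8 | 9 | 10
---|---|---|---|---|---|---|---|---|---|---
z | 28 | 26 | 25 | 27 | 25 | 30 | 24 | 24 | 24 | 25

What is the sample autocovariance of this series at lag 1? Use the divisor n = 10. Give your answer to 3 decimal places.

-0.464

Mean z̄ = (28 + 26 + 25 + 27 + 25 + 30 + 24 + 24 + 24 + 25)/10 = 25.8000
Σ_{t=1}^{9}(z_t−z̄)(z_{t+1}−z̄) = -4.6400
γ_1 = -4.6400 / 10 = -0.464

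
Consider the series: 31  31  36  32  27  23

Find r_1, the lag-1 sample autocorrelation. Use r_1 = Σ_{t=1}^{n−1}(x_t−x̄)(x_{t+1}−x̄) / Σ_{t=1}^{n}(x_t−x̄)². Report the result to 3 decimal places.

Mean x̄ = (31 + 31 + 36 + 32 + 27 + 23)/6 = 30.0000
Numerator Σ_{t=1}^{5}(x_t−x̄)(x_{t+1}−x̄) = 34.0000
Denominator Σ(x_t−x̄)² = 100.0000
r_1 = 34.0000 / 100.0000 = 0.340

0.340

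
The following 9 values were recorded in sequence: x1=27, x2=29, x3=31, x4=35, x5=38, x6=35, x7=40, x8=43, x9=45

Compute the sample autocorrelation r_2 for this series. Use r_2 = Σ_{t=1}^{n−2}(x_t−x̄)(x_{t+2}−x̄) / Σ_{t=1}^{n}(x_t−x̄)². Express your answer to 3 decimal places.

0.260

Mean x̄ = (27 + 29 + 31 + 35 + 38 + 35 + 40 + 43 + 45)/9 = 35.8889
Σ(x_t−x̄)(x_{t+2}−x̄) = (43.4568) + (6.1235) + (-10.3210) + (0.7901) + (8.6790) + (-6.3210) + (37.4568) = 79.8642
Denominator Σ(x_t−x̄)² = 306.8889
r_2 = 79.8642 / 306.8889 = 0.260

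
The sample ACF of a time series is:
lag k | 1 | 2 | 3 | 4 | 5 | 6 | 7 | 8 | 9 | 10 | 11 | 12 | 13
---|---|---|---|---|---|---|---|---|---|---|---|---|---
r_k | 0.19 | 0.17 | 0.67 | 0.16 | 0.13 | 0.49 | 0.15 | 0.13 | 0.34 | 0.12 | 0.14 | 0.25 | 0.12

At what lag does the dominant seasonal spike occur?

3

The largest autocorrelation is r_3 = 0.67, with weaker echoes at lags 6 (0.49), 9 (0.34) and 12 (0.25); the remaining lags stay at or below 0.19.
The dominant spike at lag 3 indicates a seasonal period of 3.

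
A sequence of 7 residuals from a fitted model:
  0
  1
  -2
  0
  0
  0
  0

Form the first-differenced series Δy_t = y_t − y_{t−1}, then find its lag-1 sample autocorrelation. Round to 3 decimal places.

-0.643

First differences Δy: 1, -3, 2, 0, 0, 0
Mean of differences = 0.0000
Numerator Σ(Δy_t−Δȳ)(Δy_{t+1}−Δȳ) = -9.0000
Denominator Σ(Δy_t−Δȳ)² = 14.0000
r_1(Δy) = -9.0000 / 14.0000 = -0.643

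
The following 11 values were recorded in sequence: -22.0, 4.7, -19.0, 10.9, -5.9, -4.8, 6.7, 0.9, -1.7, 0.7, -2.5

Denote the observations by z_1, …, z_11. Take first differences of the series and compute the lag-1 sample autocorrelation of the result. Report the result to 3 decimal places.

-0.734

First differences Δz: 26.7, -23.7, 29.9, -16.8, 1.1, 11.5, -5.8, -2.6, 2.4, -3.2
Mean of differences = 1.9500
Numerator Σ(Δz_t−Δz̄)(Δz_{t+1}−Δz̄) = -1911.1125
Denominator Σ(Δz_t−Δz̄)² = 2602.6650
r_1(Δz) = -1911.1125 / 2602.6650 = -0.734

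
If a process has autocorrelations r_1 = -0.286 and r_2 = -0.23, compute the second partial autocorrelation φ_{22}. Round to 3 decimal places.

-0.340

φ_{22} = (r_2 − r_1²) / (1 − r_1²)
r_1² = (-0.286)² = 0.081796
Numerator = -0.23 − 0.0818 = -0.3118; denominator = 1 − 0.0818 = 0.9182
φ_{22} = -0.3118 / 0.9182 = -0.340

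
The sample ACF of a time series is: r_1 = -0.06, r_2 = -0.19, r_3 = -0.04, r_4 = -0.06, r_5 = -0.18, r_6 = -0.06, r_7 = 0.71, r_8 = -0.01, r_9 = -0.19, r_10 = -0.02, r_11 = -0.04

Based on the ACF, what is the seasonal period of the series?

7

The largest autocorrelation is r_7 = 0.71; the remaining lags stay at or below -0.01.
The dominant spike at lag 7 indicates a seasonal period of 7.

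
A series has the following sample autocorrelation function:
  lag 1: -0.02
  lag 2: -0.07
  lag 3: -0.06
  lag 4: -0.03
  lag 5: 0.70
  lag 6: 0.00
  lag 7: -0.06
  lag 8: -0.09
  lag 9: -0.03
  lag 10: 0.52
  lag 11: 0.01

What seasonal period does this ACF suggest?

The largest autocorrelation is r_5 = 0.70, with a weaker echo at lag 10 (0.52); the remaining lags stay at or below 0.01.
The dominant spike at lag 5 indicates a seasonal period of 5.

5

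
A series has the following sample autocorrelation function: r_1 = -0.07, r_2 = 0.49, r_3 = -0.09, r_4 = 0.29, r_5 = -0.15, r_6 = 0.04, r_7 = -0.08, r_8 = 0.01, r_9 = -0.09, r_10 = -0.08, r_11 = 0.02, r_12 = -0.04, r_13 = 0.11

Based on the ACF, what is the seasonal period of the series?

2

The largest autocorrelation is r_2 = 0.49, with a weaker echo at lag 4 (0.29); the remaining lags stay at or below 0.11.
The dominant spike at lag 2 indicates a seasonal period of 2.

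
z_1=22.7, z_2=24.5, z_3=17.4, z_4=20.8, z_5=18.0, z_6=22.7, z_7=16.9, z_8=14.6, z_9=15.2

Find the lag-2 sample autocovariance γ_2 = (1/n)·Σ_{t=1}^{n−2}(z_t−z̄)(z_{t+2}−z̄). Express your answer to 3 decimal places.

0.644

Mean z̄ = (22.7 + 24.5 + 17.4 + 20.8 + 18.0 + 22.7 + 16.9 + 14.6 + 15.2)/9 = 19.2000
Σ_{t=1}^{7}(z_t−z̄)(z_{t+2}−z̄) = 5.8000
γ_2 = 5.8000 / 9 = 0.644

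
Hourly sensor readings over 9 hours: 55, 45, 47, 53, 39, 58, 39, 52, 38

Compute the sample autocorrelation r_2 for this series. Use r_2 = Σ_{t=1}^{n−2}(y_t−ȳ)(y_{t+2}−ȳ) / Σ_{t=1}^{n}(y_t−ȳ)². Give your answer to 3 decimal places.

Mean ȳ = (55 + 45 + 47 + 53 + 39 + 58 + 39 + 52 + 38)/9 = 47.3333
Numerator Σ_{t=1}^{7}(y_t−ȳ)(y_{t+2}−ȳ) = 244.4444
Denominator Σ(y_t−ȳ)² = 458.0000
r_2 = 244.4444 / 458.0000 = 0.534

0.534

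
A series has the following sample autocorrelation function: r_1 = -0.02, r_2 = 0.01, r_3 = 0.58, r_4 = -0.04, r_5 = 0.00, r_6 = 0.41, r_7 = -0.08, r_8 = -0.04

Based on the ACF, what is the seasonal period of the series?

3

The largest autocorrelation is r_3 = 0.58, with a weaker echo at lag 6 (0.41); the remaining lags stay at or below 0.01.
The dominant spike at lag 3 indicates a seasonal period of 3.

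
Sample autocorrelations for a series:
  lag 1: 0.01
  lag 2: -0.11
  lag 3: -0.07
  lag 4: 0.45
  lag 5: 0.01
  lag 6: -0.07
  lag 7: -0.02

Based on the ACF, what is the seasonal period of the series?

4

The largest autocorrelation is r_4 = 0.45; the remaining lags stay at or below 0.01.
The dominant spike at lag 4 indicates a seasonal period of 4.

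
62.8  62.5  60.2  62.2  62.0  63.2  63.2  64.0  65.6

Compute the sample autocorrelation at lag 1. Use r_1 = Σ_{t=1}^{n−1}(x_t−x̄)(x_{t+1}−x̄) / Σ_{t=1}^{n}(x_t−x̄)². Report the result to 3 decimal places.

Mean x̄ = (62.8 + 62.5 + 60.2 + 62.2 + 62.0 + 63.2 + 63.2 + 64.0 + 65.6)/9 = 62.8556
Numerator Σ_{t=1}^{8}(x_t−x̄)(x_{t+1}−x̄) = 6.6247
Denominator Σ(x_t−x̄)² = 17.4222
r_1 = 6.6247 / 17.4222 = 0.380

0.380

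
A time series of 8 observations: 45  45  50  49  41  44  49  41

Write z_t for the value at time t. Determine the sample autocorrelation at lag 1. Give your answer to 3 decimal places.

Mean z̄ = (45 + 45 + 50 + 49 + 41 + 44 + 49 + 41)/8 = 45.5000
Deviations from mean: -0.5000, -0.5000, 4.5000, 3.5000, -4.5000, -1.5000, 3.5000, -4.5000
Numerator Σ_{t=1}^{7}(z_t−z̄)(z_{t+1}−z̄) = -16.2500
Denominator Σ(z_t−z̄)² = 88.0000
r_1 = -16.2500 / 88.0000 = -0.185

-0.185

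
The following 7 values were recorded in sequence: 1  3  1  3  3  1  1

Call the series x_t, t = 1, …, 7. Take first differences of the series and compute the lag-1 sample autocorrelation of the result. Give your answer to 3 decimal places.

First differences Δx: 2, -2, 2, 0, -2, 0
Mean of differences = 0.0000
Numerator Σ(Δx_t−Δx̄)(Δx_{t+1}−Δx̄) = -8.0000
Denominator Σ(Δx_t−Δx̄)² = 16.0000
r_1(Δx) = -8.0000 / 16.0000 = -0.500

-0.500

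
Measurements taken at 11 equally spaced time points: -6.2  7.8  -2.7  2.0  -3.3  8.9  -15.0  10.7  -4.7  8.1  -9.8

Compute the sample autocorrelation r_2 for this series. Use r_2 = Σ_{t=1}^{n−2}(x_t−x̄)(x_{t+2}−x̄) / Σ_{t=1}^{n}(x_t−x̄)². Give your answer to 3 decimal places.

0.561

Mean x̄ = (-6.2 + 7.8 − 2.7 + 2.0 − 3.3 + 8.9 − 15.0 + 10.7 − 4.7 + 8.1 − 9.8)/11 = -0.3818
Numerator Σ_{t=1}^{9}(x_t−x̄)(x_{t+2}−x̄) = 405.1530
Denominator Σ(x_t−x̄)² = 722.2964
r_2 = 405.1530 / 722.2964 = 0.561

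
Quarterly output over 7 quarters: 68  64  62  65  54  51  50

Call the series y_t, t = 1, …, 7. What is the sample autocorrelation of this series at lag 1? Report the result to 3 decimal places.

0.498

Mean ȳ = (68 + 64 + 62 + 65 + 54 + 51 + 50)/7 = 59.1429
Deviations from mean: 8.8571, 4.8571, 2.8571, 5.8571, -5.1429, -8.1429, -9.1429
Σ(y_t−ȳ)(y_{t+1}−ȳ) = (43.0204) + (13.8776) + (16.7347) + (-30.1224) + (41.8776) + (74.4490) = 159.8367
Denominator Σ(y_t−ȳ)² = 320.8571
r_1 = 159.8367 / 320.8571 = 0.498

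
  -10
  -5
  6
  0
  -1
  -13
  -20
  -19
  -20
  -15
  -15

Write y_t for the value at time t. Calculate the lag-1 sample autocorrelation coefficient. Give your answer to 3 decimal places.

Mean ȳ = (-10 − 5 + 6 + 0 − 1 − 13 − 20 − 19 − 20 − 15 − 15)/11 = -10.1818
Numerator Σ_{t=1}^{10}(y_t−ȳ)(y_{t+1}−ȳ) = 588.5124
Denominator Σ(y_t−ȳ)² = 801.6364
r_1 = 588.5124 / 801.6364 = 0.734

0.734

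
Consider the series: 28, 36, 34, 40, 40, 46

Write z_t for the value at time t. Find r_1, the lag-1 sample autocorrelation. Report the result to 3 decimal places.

Mean z̄ = (28 + 36 + 34 + 40 + 40 + 46)/6 = 37.3333
Deviations from mean: -9.3333, -1.3333, -3.3333, 2.6667, 2.6667, 8.6667
Numerator Σ_{t=1}^{5}(z_t−z̄)(z_{t+1}−z̄) = 38.2222
Denominator Σ(z_t−z̄)² = 189.3333
r_1 = 38.2222 / 189.3333 = 0.202

0.202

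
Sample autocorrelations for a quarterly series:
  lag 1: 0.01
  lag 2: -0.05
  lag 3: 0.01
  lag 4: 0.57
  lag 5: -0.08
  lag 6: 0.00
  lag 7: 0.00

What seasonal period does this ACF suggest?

4

The largest autocorrelation is r_4 = 0.57; the remaining lags stay at or below 0.01.
The dominant spike at lag 4 indicates a seasonal period of 4.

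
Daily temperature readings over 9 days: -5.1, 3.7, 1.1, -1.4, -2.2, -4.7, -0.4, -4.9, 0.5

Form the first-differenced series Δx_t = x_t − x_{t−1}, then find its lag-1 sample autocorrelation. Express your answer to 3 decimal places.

First differences Δx: 8.8, -2.6, -2.5, -0.8, -2.5, 4.3, -4.5, 5.4
Mean of differences = 0.7000
Numerator Σ(Δx_t−Δx̄)(Δx_{t+1}−Δx̄) = -61.2500
Denominator Σ(Δx_t−Δx̄)² = 161.3200
r_1(Δx) = -61.2500 / 161.3200 = -0.380

-0.380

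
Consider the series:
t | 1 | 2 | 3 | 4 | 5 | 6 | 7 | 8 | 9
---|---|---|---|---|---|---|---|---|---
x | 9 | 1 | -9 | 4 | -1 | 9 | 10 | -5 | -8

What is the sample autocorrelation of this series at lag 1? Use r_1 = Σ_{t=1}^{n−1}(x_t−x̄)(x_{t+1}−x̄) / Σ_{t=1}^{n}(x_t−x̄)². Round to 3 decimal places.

0.045

Mean x̄ = (9 + 1 − 9 + 4 − 1 + 9 + 10 − 5 − 8)/9 = 1.1111
Numerator Σ_{t=1}^{8}(x_t−x̄)(x_{t+1}−x̄) = 19.7654
Denominator Σ(x_t−x̄)² = 438.8889
r_1 = 19.7654 / 438.8889 = 0.045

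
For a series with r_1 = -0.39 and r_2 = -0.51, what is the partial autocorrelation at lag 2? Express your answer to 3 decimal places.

-0.781

φ_{22} = (r_2 − r_1²) / (1 − r_1²)
r_1² = (-0.39)² = 0.1521
Numerator = -0.51 − 0.1521 = -0.6621; denominator = 1 − 0.1521 = 0.8479
φ_{22} = -0.6621 / 0.8479 = -0.781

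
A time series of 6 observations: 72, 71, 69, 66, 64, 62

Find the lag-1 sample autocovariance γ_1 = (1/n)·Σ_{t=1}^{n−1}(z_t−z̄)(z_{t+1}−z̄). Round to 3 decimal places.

Mean z̄ = (72 + 71 + 69 + 66 + 64 + 62)/6 = 67.3333
Σ_{t=1}^{5}(z_t−z̄)(z_{t+1}−z̄) = 43.2222
γ_1 = 43.2222 / 6 = 7.204

7.204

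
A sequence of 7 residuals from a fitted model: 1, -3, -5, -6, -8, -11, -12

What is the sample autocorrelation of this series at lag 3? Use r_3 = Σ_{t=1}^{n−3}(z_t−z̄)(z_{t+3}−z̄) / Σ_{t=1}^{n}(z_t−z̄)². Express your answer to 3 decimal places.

Mean z̄ = (1 − 3 − 5 − 6 − 8 − 11 − 12)/7 = -6.2857
Σ(z_t−z̄)(z_{t+3}−z̄) = (2.0816) + (-5.6327) + (-6.0612) + (-1.6327) = -11.2449
Denominator Σ(z_t−z̄)² = 123.4286
r_3 = -11.2449 / 123.4286 = -0.091

-0.091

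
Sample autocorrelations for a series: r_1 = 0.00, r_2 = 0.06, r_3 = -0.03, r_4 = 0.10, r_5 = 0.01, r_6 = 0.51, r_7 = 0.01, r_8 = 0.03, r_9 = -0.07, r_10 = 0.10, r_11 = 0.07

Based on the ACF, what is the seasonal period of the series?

6

The largest autocorrelation is r_6 = 0.51; the remaining lags stay at or below 0.10.
The dominant spike at lag 6 indicates a seasonal period of 6.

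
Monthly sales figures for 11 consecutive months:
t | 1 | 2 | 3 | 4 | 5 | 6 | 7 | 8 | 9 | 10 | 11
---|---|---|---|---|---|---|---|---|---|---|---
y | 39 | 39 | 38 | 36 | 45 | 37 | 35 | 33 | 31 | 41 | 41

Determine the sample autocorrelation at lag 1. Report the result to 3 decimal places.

0.122

Mean ȳ = (39 + 39 + 38 + 36 + 45 + 37 + 35 + 33 + 31 + 41 + 41)/11 = 37.7273
Numerator Σ_{t=1}^{10}(y_t−ȳ)(y_{t+1}−ȳ) = 19.0165
Denominator Σ(y_t−ȳ)² = 156.1818
r_1 = 19.0165 / 156.1818 = 0.122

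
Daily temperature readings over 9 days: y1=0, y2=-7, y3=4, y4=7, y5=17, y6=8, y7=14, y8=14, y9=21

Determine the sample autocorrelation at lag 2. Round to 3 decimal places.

0.217

Mean ȳ = (0 − 7 + 4 + 7 + 17 + 8 + 14 + 14 + 21)/9 = 8.6667
Σ(y_t−ȳ)(y_{t+2}−ȳ) = (40.4444) + (26.1111) + (-38.8889) + (1.1111) + (44.4444) + (-3.5556) + (65.7778) = 135.4444
Denominator Σ(y_t−ȳ)² = 624.0000
r_2 = 135.4444 / 624.0000 = 0.217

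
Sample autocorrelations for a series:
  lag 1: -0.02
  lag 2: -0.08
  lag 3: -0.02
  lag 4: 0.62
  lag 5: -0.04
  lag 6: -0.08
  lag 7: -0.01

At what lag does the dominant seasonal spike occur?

4

The largest autocorrelation is r_4 = 0.62; the remaining lags stay at or below -0.01.
The dominant spike at lag 4 indicates a seasonal period of 4.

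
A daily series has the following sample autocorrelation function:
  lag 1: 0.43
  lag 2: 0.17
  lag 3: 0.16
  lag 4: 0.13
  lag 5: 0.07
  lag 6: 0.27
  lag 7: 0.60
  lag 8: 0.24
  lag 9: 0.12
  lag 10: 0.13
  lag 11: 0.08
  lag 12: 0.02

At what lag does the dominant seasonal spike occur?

7

The largest autocorrelation is r_7 = 0.60; the remaining lags stay at or below 0.43. The elevated value at lag 1 (0.43), dropping to 0.17 at lag 2, reflects decaying short-term dependence rather than seasonality.
The dominant spike at lag 7 indicates a seasonal period of 7.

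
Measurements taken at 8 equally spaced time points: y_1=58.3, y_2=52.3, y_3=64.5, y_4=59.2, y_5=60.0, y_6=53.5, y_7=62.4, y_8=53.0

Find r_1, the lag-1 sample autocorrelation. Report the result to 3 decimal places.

-0.545

Mean ȳ = (58.3 + 52.3 + 64.5 + 59.2 + 60.0 + 53.5 + 62.4 + 53.0)/8 = 57.9000
Deviations from mean: 0.4000, -5.6000, 6.6000, 1.3000, 2.1000, -4.4000, 4.5000, -4.9000
Numerator Σ_{t=1}^{7}(y_t−ȳ)(y_{t+1}−ȳ) = -78.9800
Denominator Σ(y_t−ȳ)² = 144.8000
r_1 = -78.9800 / 144.8000 = -0.545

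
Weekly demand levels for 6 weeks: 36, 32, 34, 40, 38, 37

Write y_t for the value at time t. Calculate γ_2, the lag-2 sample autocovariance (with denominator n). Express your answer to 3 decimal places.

-2.731

Mean ȳ = (36 + 32 + 34 + 40 + 38 + 37)/6 = 36.1667
Σ_{t=1}^{4}(y_t−ȳ)(y_{t+2}−ȳ) = -16.3889
γ_2 = -16.3889 / 6 = -2.731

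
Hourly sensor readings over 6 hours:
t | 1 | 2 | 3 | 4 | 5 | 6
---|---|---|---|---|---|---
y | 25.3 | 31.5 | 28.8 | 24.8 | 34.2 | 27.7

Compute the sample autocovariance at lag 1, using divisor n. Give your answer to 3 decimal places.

-6.109

Mean ȳ = (25.3 + 31.5 + 28.8 + 24.8 + 34.2 + 27.7)/6 = 28.7167
Deviations: -3.4167, 2.7833, 0.0833, -3.9167, 5.4833, -1.0167
Σ_{t=1}^{5}(y_t−ȳ)(y_{t+1}−ȳ) = -36.6553
γ_1 = -36.6553 / 6 = -6.109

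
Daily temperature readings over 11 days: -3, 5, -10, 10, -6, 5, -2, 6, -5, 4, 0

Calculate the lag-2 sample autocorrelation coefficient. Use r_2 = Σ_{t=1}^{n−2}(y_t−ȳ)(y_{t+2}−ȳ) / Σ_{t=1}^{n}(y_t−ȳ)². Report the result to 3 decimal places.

0.711

Mean ȳ = (-3 + 5 − 10 + 10 − 6 + 5 − 2 + 6 − 5 + 4 + 0)/11 = 0.3636
Numerator Σ_{t=1}^{9}(y_t−ȳ)(y_{t+2}−ȳ) = 266.4628
Denominator Σ(y_t−ȳ)² = 374.5455
r_2 = 266.4628 / 374.5455 = 0.711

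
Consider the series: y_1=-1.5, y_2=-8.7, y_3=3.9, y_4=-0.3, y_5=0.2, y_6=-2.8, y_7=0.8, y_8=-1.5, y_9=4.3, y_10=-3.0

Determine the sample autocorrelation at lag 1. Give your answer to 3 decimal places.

Mean ȳ = (-1.5 − 8.7 + 3.9 − 0.3 + 0.2 − 2.8 + 0.8 − 1.5 + 4.3 − 3.0)/10 = -0.8600
Numerator Σ_{t=1}^{9}(y_t−ȳ)(y_{t+1}−ȳ) = -49.7256
Denominator Σ(y_t−ȳ)² = 124.1040
r_1 = -49.7256 / 124.1040 = -0.401

-0.401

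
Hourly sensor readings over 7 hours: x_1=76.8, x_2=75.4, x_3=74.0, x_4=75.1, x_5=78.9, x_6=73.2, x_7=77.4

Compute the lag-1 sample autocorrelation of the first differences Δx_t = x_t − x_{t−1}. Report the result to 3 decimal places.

First differences Δx: -1.4, -1.4, 1.1, 3.8, -5.7, 4.2
Mean of differences = 0.1000
Numerator Σ(Δx_t−Δx̄)(Δx_{t+1}−Δx̄) = -40.7900
Denominator Σ(Δx_t−Δx̄)² = 69.6400
r_1(Δx) = -40.7900 / 69.6400 = -0.586

-0.586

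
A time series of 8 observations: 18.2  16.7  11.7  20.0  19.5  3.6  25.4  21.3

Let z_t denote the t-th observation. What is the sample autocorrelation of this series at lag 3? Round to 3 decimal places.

0.349

Mean z̄ = (18.2 + 16.7 + 11.7 + 20.0 + 19.5 + 3.6 + 25.4 + 21.3)/8 = 17.0500
Numerator Σ_{t=1}^{5}(z_t−z̄)(z_{t+3}−z̄) = 109.5375
Denominator Σ(z_t−z̄)² = 313.4600
r_3 = 109.5375 / 313.4600 = 0.349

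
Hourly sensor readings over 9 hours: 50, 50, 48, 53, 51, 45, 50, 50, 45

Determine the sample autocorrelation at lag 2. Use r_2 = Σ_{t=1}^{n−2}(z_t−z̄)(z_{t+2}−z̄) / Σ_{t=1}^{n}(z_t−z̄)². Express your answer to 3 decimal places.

Mean z̄ = (50 + 50 + 48 + 53 + 51 + 45 + 50 + 50 + 45)/9 = 49.1111
Numerator Σ_{t=1}^{7}(z_t−z̄)(z_{t+2}−z̄) = -21.2469
Denominator Σ(z_t−z̄)² = 56.8889
r_2 = -21.2469 / 56.8889 = -0.373

-0.373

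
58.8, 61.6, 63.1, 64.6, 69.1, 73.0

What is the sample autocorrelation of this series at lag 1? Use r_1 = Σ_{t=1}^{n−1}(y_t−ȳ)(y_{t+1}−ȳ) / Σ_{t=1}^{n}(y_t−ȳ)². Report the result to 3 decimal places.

0.442

Mean ȳ = (58.8 + 61.6 + 63.1 + 64.6 + 69.1 + 73.0)/6 = 65.0333
Deviations from mean: -6.2333, -3.4333, -1.9333, -0.4333, 4.0667, 7.9667
Numerator Σ_{t=1}^{5}(y_t−ȳ)(y_{t+1}−ȳ) = 59.5122
Denominator Σ(y_t−ȳ)² = 134.5733
r_1 = 59.5122 / 134.5733 = 0.442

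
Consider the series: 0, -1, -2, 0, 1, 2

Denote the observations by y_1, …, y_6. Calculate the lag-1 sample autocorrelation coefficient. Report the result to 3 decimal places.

0.400

Mean ȳ = (0 − 1 − 2 + 0 + 1 + 2)/6 = 0.0000
Deviations from mean: 0.0000, -1.0000, -2.0000, 0.0000, 1.0000, 2.0000
Σ(y_t−ȳ)(y_{t+1}−ȳ) = (0.0000) + (2.0000) + (0.0000) + (0.0000) + (2.0000) = 4.0000
Denominator Σ(y_t−ȳ)² = 10.0000
r_1 = 4.0000 / 10.0000 = 0.400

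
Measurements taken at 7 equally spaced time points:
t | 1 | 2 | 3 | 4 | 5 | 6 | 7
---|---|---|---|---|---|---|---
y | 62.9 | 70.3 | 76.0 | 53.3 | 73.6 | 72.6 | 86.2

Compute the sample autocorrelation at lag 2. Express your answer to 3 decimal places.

-0.011

Mean ȳ = (62.9 + 70.3 + 76.0 + 53.3 + 73.6 + 72.6 + 86.2)/7 = 70.7000
Deviations from mean: -7.8000, -0.4000, 5.3000, -17.4000, 2.9000, 1.9000, 15.5000
Σ(y_t−ȳ)(y_{t+2}−ȳ) = (-41.3400) + (6.9600) + (15.3700) + (-33.0600) + (44.9500) = -7.1200
Denominator Σ(y_t−ȳ)² = 644.1200
r_2 = -7.1200 / 644.1200 = -0.011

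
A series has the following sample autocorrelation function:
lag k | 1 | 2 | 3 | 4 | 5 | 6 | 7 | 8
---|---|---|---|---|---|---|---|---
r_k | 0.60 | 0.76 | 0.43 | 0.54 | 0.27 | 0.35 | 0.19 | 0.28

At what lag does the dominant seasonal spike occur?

The largest autocorrelation is r_2 = 0.76; the remaining lags stay at or below 0.60.
The dominant spike at lag 2 indicates a seasonal period of 2.

2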